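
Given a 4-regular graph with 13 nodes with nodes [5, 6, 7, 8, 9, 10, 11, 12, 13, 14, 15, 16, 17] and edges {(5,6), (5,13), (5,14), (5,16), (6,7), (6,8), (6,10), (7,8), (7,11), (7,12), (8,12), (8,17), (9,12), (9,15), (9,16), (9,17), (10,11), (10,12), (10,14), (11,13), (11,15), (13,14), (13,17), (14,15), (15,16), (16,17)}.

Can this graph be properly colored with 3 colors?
A valid 3-coloring: color 1: [5, 7, 10, 15, 17]; color 2: [8, 9, 13]; color 3: [6, 11, 12, 14, 16].
(χ(G) = 3 ≤ 3.)

Yes, G is 3-colorable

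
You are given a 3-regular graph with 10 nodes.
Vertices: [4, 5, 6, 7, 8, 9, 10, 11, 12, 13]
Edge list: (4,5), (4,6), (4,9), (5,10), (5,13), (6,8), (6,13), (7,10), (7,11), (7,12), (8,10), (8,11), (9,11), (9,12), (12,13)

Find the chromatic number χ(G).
Clique number ω(G) = 2 (lower bound: χ ≥ ω).
Odd cycle [6, 8, 11, 9, 4] needs 3 colors (χ ≥ 3).
The coloring below uses 3 colors, so χ(G) = 3.
A valid 3-coloring: color 1: [5, 8, 12]; color 2: [4, 10, 11, 13]; color 3: [6, 7, 9].

χ(G) = 3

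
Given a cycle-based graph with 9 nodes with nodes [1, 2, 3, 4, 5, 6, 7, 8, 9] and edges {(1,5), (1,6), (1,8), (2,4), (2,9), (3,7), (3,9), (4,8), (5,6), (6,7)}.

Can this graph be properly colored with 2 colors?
The clique on vertices [1, 5, 6] has size 3 > 2, so it alone needs 3 colors.

No, G is not 2-colorable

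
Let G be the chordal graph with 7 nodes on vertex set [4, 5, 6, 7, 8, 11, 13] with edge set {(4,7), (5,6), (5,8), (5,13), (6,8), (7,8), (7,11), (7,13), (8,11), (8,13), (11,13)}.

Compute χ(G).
χ(G) = 4

Clique number ω(G) = 4 (lower bound: χ ≥ ω).
The clique on [7, 8, 11, 13] has size 4, forcing χ ≥ 4, and the coloring below uses 4 colors, so χ(G) = 4.
A valid 4-coloring: color 1: [4, 8]; color 2: [6, 13]; color 3: [5, 7]; color 4: [11].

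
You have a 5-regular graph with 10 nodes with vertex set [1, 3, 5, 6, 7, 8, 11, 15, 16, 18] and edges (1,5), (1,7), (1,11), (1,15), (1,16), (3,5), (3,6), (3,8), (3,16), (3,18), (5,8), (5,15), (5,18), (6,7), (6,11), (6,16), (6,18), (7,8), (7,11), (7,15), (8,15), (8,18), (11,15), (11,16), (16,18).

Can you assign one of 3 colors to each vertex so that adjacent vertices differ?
The clique on vertices [1, 7, 11, 15] has size 4 > 3, so it alone needs 4 colors.

No, G is not 3-colorable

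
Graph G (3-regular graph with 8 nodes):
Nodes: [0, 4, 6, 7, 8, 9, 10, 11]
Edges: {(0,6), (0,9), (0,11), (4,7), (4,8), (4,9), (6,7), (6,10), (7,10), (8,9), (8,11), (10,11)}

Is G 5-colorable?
A valid 5-coloring: color 1: [0, 7, 8]; color 2: [9, 10]; color 3: [4, 6, 11].
(χ(G) = 3 ≤ 5.)

Yes, G is 5-colorable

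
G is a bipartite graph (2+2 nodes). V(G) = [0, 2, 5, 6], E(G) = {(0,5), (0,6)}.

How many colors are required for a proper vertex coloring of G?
χ(G) = 2

Clique number ω(G) = 2 (lower bound: χ ≥ ω).
The graph is bipartite (no odd cycle), so 2 colors suffice: χ(G) = 2.
A valid 2-coloring: color 1: [0, 2]; color 2: [5, 6].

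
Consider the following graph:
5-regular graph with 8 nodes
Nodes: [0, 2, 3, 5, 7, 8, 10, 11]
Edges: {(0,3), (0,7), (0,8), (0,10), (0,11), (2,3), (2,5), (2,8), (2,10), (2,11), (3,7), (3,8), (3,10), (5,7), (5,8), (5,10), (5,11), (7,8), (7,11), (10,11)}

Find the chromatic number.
Clique number ω(G) = 4 (lower bound: χ ≥ ω).
The clique on [0, 3, 7, 8] has size 4, forcing χ ≥ 4, and the coloring below uses 4 colors, so χ(G) = 4.
A valid 4-coloring: color 1: [0, 2]; color 2: [8, 11]; color 3: [7, 10]; color 4: [3, 5].

χ(G) = 4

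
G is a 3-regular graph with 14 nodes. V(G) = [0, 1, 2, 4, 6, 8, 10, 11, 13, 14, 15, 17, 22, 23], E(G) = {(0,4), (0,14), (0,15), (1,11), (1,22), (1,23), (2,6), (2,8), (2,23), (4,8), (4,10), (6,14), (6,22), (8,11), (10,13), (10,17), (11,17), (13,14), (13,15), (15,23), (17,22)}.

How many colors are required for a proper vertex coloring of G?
χ(G) = 3

Clique number ω(G) = 2 (lower bound: χ ≥ ω).
Odd cycle [2, 23, 1, 22, 6] needs 3 colors (χ ≥ 3).
The coloring below uses 3 colors, so χ(G) = 3.
A valid 3-coloring: color 1: [4, 6, 13, 17, 23]; color 2: [2, 10, 11, 14, 15, 22]; color 3: [0, 1, 8].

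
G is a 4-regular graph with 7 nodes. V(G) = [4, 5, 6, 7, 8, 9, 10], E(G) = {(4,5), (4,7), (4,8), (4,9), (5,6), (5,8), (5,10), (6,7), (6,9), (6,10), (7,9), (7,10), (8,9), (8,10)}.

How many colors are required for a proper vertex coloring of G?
Clique number ω(G) = 3 (lower bound: χ ≥ ω).
Suppose a proper 3-coloring c exists. The clique [4, 5, 8] takes 3 distinct colors; by symmetry let c(4) = 1, c(5) = 2, c(8) = 3.
- Vertex 9: neighbors [4, 8] already have colors [1, 3] ⇒ c(9) = 2.
- Vertex 7: neighbors [4, 9] already have colors [1, 2] ⇒ c(7) = 3.
- Vertex 6: neighbors [5, 7] already have colors [2, 3] ⇒ c(6) = 1.
- Vertex 10: neighbors [6, 5, 7] already have colors [1, 2, 3] — all 3 colors blocked. Contradiction.
The forced assignments end in a contradiction, so G has no proper 3-coloring (χ ≥ 4).
The coloring below uses 4 colors, so χ(G) = 4.
A valid 4-coloring: color 1: [6, 8]; color 2: [9, 10]; color 3: [5, 7]; color 4: [4].

χ(G) = 4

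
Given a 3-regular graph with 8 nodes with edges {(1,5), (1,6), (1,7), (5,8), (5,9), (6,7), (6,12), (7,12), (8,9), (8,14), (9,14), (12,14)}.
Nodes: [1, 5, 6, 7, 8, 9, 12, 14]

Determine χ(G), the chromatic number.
χ(G) = 3

Clique number ω(G) = 3 (lower bound: χ ≥ ω).
The clique on [1, 6, 7] has size 3, forcing χ ≥ 3, and the coloring below uses 3 colors, so χ(G) = 3.
A valid 3-coloring: color 1: [1, 8, 12]; color 2: [5, 7, 14]; color 3: [6, 9].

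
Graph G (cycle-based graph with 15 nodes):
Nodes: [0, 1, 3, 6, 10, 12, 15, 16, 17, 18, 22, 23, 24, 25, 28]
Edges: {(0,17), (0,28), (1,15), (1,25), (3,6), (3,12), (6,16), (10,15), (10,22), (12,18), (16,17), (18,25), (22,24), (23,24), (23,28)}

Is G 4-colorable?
Yes, G is 4-colorable

A valid 4-coloring: color 1: [0, 6, 12, 15, 22, 23, 25]; color 2: [1, 3, 10, 16, 18, 24, 28]; color 3: [17].
(χ(G) = 3 ≤ 4.)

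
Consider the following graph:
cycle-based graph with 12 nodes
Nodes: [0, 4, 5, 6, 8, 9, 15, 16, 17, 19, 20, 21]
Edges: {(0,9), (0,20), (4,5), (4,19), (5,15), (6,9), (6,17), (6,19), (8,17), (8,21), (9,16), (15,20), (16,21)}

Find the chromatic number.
Clique number ω(G) = 2 (lower bound: χ ≥ ω).
The graph is bipartite (no odd cycle), so 2 colors suffice: χ(G) = 2.
A valid 2-coloring: color 1: [5, 9, 17, 19, 20, 21]; color 2: [0, 4, 6, 8, 15, 16].

χ(G) = 2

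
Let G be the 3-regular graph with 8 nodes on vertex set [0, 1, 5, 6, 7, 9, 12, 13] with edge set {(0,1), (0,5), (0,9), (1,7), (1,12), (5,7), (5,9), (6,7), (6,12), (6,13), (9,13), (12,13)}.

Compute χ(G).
Clique number ω(G) = 3 (lower bound: χ ≥ ω).
The clique on [0, 5, 9] has size 3, forcing χ ≥ 3, and the coloring below uses 3 colors, so χ(G) = 3.
A valid 3-coloring: color 1: [1, 6, 9]; color 2: [0, 7, 12]; color 3: [5, 13].

χ(G) = 3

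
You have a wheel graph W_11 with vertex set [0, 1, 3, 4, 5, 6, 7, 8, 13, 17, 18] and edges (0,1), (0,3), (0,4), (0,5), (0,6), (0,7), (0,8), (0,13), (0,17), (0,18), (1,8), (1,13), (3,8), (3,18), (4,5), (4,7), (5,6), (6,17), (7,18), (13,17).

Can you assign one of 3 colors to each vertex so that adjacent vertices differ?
Yes, G is 3-colorable

A valid 3-coloring: color 1: [0]; color 2: [1, 3, 5, 7, 17]; color 3: [4, 6, 8, 13, 18].
(χ(G) = 3 ≤ 3.)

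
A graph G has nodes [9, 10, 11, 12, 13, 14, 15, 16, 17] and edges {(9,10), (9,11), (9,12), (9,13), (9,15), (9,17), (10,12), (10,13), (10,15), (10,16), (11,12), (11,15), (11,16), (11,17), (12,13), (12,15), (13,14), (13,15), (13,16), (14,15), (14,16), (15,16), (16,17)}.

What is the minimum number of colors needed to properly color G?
χ(G) = 5

Clique number ω(G) = 5 (lower bound: χ ≥ ω).
The clique on [9, 10, 12, 13, 15] has size 5, forcing χ ≥ 5, and the coloring below uses 5 colors, so χ(G) = 5.
A valid 5-coloring: color 1: [15, 17]; color 2: [9, 16]; color 3: [11, 13]; color 4: [12, 14]; color 5: [10].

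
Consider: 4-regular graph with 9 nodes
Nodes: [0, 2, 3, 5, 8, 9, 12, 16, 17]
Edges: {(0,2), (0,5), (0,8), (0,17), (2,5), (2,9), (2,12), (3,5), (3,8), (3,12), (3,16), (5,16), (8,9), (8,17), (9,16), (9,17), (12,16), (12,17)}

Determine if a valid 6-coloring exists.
Yes, G is 6-colorable

A valid 6-coloring: color 1: [5, 9, 12]; color 2: [2, 3, 17]; color 3: [0, 16]; color 4: [8].
(χ(G) = 3 ≤ 6.)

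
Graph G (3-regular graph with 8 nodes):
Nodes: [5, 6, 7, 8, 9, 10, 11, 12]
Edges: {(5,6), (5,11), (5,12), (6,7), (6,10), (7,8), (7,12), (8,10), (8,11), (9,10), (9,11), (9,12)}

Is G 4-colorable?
A valid 4-coloring: color 1: [6, 8, 9]; color 2: [5, 7, 10]; color 3: [11, 12].
(χ(G) = 3 ≤ 4.)

Yes, G is 4-colorable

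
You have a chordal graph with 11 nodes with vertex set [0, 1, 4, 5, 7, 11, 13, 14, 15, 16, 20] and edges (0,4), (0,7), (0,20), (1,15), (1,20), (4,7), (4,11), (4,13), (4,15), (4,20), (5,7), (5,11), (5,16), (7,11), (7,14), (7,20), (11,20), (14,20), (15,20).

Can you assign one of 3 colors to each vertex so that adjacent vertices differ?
The clique on vertices [0, 4, 7, 20] has size 4 > 3, so it alone needs 4 colors.

No, G is not 3-colorable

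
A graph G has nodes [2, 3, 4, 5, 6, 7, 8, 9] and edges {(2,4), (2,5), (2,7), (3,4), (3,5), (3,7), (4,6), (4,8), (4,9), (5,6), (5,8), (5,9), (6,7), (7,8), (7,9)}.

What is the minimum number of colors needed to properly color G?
Clique number ω(G) = 2 (lower bound: χ ≥ ω).
The graph is bipartite (no odd cycle), so 2 colors suffice: χ(G) = 2.
A valid 2-coloring: color 1: [4, 5, 7]; color 2: [2, 3, 6, 8, 9].

χ(G) = 2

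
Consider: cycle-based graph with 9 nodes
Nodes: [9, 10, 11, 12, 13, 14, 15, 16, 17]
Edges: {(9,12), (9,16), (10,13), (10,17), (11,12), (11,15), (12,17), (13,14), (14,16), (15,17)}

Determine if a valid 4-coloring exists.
A valid 4-coloring: color 1: [10, 12, 14, 15]; color 2: [9, 11, 13, 17]; color 3: [16].
(χ(G) = 3 ≤ 4.)

Yes, G is 4-colorable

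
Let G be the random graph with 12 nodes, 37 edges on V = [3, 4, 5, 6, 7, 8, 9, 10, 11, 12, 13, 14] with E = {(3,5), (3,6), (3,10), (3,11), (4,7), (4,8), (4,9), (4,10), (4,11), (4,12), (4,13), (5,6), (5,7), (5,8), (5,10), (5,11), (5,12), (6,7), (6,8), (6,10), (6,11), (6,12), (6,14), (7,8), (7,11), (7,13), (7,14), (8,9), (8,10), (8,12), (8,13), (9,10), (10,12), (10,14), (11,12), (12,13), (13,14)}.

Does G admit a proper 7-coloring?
A valid 7-coloring: color 1: [7, 10]; color 2: [8, 11, 14]; color 3: [4, 6]; color 4: [3, 9, 12]; color 5: [5, 13].
(χ(G) = 5 ≤ 7.)

Yes, G is 7-colorable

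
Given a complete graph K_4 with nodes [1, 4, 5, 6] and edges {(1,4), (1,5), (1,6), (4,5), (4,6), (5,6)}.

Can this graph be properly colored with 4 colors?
Yes, G is 4-colorable

A valid 4-coloring: color 1: [5]; color 2: [6]; color 3: [4]; color 4: [1].
(χ(G) = 4 ≤ 4.)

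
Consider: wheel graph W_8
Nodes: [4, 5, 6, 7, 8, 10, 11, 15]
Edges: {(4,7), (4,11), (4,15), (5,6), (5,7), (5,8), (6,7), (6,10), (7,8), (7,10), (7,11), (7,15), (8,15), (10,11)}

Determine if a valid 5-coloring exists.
Yes, G is 5-colorable

A valid 5-coloring: color 1: [7]; color 2: [5, 10, 15]; color 3: [4, 6, 8]; color 4: [11].
(χ(G) = 4 ≤ 5.)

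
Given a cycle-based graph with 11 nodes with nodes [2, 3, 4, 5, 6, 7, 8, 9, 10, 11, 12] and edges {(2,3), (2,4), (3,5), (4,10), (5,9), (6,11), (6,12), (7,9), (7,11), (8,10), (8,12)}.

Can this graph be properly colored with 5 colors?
A valid 5-coloring: color 1: [4, 5, 6, 7, 8]; color 2: [3, 9, 10, 11, 12]; color 3: [2].
(χ(G) = 3 ≤ 5.)

Yes, G is 5-colorable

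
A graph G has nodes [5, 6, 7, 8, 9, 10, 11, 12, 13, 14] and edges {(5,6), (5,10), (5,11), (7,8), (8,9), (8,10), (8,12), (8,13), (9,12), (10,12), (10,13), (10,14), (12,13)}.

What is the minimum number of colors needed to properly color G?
Clique number ω(G) = 4 (lower bound: χ ≥ ω).
The clique on [8, 10, 12, 13] has size 4, forcing χ ≥ 4, and the coloring below uses 4 colors, so χ(G) = 4.
A valid 4-coloring: color 1: [6, 7, 9, 10, 11]; color 2: [5, 8, 14]; color 3: [12]; color 4: [13].

χ(G) = 4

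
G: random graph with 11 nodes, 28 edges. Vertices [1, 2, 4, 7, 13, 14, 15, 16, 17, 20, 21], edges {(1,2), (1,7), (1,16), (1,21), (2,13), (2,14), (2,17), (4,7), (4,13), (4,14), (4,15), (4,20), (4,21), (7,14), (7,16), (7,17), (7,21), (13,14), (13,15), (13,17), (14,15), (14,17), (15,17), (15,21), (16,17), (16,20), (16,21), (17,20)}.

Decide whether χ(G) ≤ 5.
Yes, G is 5-colorable

A valid 5-coloring: color 1: [1, 4, 17]; color 2: [14, 16]; color 3: [2, 7, 15, 20]; color 4: [13, 21].
(χ(G) = 4 ≤ 5.)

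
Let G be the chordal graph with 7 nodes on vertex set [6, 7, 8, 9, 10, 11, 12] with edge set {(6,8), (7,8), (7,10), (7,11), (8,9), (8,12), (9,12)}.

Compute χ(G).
Clique number ω(G) = 3 (lower bound: χ ≥ ω).
The clique on [8, 9, 12] has size 3, forcing χ ≥ 3, and the coloring below uses 3 colors, so χ(G) = 3.
A valid 3-coloring: color 1: [8, 10, 11]; color 2: [6, 7, 12]; color 3: [9].

χ(G) = 3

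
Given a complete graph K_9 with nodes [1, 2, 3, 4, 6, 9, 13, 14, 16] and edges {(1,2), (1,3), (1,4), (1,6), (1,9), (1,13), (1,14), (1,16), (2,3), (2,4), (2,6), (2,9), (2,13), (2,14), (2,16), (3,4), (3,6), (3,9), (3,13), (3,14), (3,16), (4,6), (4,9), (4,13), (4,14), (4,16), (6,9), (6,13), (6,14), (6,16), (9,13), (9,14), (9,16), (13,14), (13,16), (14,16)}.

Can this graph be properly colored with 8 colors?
No, G is not 8-colorable

The clique on vertices [1, 2, 3, 4, 6, 9, 13, 14, 16] has size 9 > 8, so it alone needs 9 colors.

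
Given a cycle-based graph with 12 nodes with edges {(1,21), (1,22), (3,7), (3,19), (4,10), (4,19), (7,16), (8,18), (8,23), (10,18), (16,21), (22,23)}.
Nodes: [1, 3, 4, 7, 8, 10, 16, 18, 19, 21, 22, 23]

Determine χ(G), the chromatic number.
χ(G) = 2

Clique number ω(G) = 2 (lower bound: χ ≥ ω).
The graph is bipartite (no odd cycle), so 2 colors suffice: χ(G) = 2.
A valid 2-coloring: color 1: [1, 3, 4, 16, 18, 23]; color 2: [7, 8, 10, 19, 21, 22].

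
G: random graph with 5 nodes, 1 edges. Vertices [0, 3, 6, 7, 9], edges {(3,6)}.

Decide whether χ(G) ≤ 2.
Yes, G is 2-colorable

A valid 2-coloring: color 1: [0, 6, 7, 9]; color 2: [3].
(χ(G) = 2 ≤ 2.)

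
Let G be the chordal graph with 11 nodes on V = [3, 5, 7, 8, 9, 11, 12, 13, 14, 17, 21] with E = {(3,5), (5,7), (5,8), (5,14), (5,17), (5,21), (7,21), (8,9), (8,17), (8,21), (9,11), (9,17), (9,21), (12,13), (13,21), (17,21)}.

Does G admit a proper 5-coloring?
A valid 5-coloring: color 1: [3, 11, 12, 14, 21]; color 2: [5, 9, 13]; color 3: [7, 8]; color 4: [17].
(χ(G) = 4 ≤ 5.)

Yes, G is 5-colorable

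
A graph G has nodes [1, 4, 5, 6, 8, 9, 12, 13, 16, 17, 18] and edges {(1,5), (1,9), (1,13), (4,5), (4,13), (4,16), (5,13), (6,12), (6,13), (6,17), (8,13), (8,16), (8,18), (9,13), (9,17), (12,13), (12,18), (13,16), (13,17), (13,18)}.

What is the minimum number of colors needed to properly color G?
χ(G) = 3

Clique number ω(G) = 3 (lower bound: χ ≥ ω).
The clique on [1, 9, 13] has size 3, forcing χ ≥ 3, and the coloring below uses 3 colors, so χ(G) = 3.
A valid 3-coloring: color 1: [13]; color 2: [1, 4, 8, 12, 17]; color 3: [5, 6, 9, 16, 18].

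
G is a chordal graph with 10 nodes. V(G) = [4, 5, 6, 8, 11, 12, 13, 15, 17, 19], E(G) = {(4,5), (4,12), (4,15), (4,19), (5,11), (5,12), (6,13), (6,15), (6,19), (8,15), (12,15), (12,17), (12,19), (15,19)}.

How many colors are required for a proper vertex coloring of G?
χ(G) = 4

Clique number ω(G) = 4 (lower bound: χ ≥ ω).
The clique on [4, 12, 15, 19] has size 4, forcing χ ≥ 4, and the coloring below uses 4 colors, so χ(G) = 4.
A valid 4-coloring: color 1: [5, 13, 15, 17]; color 2: [6, 8, 11, 12]; color 3: [19]; color 4: [4].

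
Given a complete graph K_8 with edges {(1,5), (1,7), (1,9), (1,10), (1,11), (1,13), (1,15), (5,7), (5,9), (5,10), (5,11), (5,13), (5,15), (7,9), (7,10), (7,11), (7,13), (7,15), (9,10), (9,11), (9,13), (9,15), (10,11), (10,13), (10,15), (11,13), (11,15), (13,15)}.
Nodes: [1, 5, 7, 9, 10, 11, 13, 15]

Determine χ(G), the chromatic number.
χ(G) = 8

Clique number ω(G) = 8 (lower bound: χ ≥ ω).
The clique on [1, 5, 7, 9, 10, 11, 13, 15] has size 8, forcing χ ≥ 8, and the coloring below uses 8 colors, so χ(G) = 8.
A valid 8-coloring: color 1: [13]; color 2: [9]; color 3: [7]; color 4: [5]; color 5: [15]; color 6: [10]; color 7: [1]; color 8: [11].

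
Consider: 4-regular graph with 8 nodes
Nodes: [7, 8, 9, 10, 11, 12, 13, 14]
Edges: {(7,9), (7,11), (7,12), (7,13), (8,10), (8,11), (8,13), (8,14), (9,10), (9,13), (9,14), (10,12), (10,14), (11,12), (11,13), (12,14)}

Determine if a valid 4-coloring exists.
A valid 4-coloring: color 1: [10, 13]; color 2: [9, 11]; color 3: [7, 14]; color 4: [8, 12].
(χ(G) = 4 ≤ 4.)

Yes, G is 4-colorable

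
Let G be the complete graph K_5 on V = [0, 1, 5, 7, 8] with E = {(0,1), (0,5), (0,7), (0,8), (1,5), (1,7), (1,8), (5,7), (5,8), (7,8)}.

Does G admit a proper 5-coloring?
A valid 5-coloring: color 1: [5]; color 2: [1]; color 3: [7]; color 4: [0]; color 5: [8].
(χ(G) = 5 ≤ 5.)

Yes, G is 5-colorable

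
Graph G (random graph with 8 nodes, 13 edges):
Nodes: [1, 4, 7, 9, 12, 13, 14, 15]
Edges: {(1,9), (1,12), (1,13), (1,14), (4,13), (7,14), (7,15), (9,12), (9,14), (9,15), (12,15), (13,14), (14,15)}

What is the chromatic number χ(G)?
Clique number ω(G) = 3 (lower bound: χ ≥ ω).
The clique on [1, 9, 12] has size 3, forcing χ ≥ 3, and the coloring below uses 3 colors, so χ(G) = 3.
A valid 3-coloring: color 1: [4, 12, 14]; color 2: [1, 15]; color 3: [7, 9, 13].

χ(G) = 3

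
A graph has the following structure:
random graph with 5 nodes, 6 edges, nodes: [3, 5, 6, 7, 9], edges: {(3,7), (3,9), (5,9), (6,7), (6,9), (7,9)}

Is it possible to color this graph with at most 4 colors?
A valid 4-coloring: color 1: [9]; color 2: [5, 7]; color 3: [3, 6].
(χ(G) = 3 ≤ 4.)

Yes, G is 4-colorable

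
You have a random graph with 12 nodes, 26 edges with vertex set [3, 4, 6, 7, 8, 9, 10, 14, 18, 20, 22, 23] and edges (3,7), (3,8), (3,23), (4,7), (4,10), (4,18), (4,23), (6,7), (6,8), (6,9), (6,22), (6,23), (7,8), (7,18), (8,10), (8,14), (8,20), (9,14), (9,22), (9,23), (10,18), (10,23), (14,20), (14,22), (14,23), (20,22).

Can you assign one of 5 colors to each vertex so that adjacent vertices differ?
Yes, G is 5-colorable

A valid 5-coloring: color 1: [8, 18, 22, 23]; color 2: [3, 4, 6, 14]; color 3: [7, 9, 10, 20].
(χ(G) = 3 ≤ 5.)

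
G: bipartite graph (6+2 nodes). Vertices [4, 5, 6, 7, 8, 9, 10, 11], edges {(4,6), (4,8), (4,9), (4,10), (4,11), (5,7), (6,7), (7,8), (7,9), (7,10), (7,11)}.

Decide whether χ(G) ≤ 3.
A valid 3-coloring: color 1: [4, 7]; color 2: [5, 6, 8, 9, 10, 11].
(χ(G) = 2 ≤ 3.)

Yes, G is 3-colorable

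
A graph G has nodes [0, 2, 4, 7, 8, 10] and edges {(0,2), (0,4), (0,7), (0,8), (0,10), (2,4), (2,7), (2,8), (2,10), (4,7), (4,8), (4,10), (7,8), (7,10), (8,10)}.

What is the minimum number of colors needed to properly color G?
Clique number ω(G) = 6 (lower bound: χ ≥ ω).
The clique on [0, 2, 4, 7, 8, 10] has size 6, forcing χ ≥ 6, and the coloring below uses 6 colors, so χ(G) = 6.
A valid 6-coloring: color 1: [0]; color 2: [4]; color 3: [8]; color 4: [2]; color 5: [10]; color 6: [7].

χ(G) = 6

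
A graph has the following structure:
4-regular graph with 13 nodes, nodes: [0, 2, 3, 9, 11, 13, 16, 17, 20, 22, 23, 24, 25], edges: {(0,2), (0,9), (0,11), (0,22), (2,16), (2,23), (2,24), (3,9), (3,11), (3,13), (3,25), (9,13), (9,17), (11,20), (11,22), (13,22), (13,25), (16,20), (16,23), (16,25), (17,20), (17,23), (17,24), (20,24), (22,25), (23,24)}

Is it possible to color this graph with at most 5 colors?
A valid 5-coloring: color 1: [2, 11, 17, 25]; color 2: [3, 20, 22, 23]; color 3: [0, 13, 16, 24]; color 4: [9].
(χ(G) = 4 ≤ 5.)

Yes, G is 5-colorable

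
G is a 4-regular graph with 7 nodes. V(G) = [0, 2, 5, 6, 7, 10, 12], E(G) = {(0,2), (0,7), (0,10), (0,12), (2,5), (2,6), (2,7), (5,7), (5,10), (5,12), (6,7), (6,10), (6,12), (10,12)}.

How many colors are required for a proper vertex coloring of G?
Clique number ω(G) = 3 (lower bound: χ ≥ ω).
The clique on [0, 10, 12] has size 3, forcing χ ≥ 3, and the coloring below uses 3 colors, so χ(G) = 3.
A valid 3-coloring: color 1: [7, 10]; color 2: [0, 5, 6]; color 3: [2, 12].

χ(G) = 3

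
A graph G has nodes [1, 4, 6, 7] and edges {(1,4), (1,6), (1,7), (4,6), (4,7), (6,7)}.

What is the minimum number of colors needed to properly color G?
Clique number ω(G) = 4 (lower bound: χ ≥ ω).
The clique on [1, 4, 6, 7] has size 4, forcing χ ≥ 4, and the coloring below uses 4 colors, so χ(G) = 4.
A valid 4-coloring: color 1: [7]; color 2: [6]; color 3: [4]; color 4: [1].

χ(G) = 4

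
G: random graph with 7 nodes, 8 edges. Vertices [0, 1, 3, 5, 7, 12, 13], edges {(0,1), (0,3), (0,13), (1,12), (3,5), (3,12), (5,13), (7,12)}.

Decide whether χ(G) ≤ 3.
A valid 3-coloring: color 1: [0, 5, 12]; color 2: [1, 3, 7, 13].
(χ(G) = 2 ≤ 3.)

Yes, G is 3-colorable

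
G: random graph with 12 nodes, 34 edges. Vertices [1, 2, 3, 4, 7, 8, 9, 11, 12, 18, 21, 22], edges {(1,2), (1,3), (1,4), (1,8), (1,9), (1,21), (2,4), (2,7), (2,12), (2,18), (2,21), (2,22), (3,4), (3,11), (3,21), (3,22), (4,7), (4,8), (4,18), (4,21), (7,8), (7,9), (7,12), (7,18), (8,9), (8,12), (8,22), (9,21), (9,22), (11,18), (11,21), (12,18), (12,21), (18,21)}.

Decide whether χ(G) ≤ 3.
No, G is not 3-colorable

The clique on vertices [1, 2, 4, 21] has size 4 > 3, so it alone needs 4 colors.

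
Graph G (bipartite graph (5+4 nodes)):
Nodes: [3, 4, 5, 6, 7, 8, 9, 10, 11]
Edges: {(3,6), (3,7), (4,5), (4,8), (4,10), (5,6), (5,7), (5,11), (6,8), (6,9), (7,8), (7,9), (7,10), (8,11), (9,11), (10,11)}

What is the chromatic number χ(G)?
χ(G) = 2

Clique number ω(G) = 2 (lower bound: χ ≥ ω).
The graph is bipartite (no odd cycle), so 2 colors suffice: χ(G) = 2.
A valid 2-coloring: color 1: [4, 6, 7, 11]; color 2: [3, 5, 8, 9, 10].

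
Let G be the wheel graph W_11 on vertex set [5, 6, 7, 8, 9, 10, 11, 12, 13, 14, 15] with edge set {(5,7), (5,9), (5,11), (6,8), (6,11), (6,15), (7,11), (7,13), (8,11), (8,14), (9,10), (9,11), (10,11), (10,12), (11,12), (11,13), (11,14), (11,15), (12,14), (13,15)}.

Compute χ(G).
Clique number ω(G) = 3 (lower bound: χ ≥ ω).
The clique on [5, 9, 11] has size 3, forcing χ ≥ 3, and the coloring below uses 3 colors, so χ(G) = 3.
A valid 3-coloring: color 1: [11]; color 2: [5, 6, 10, 13, 14]; color 3: [7, 8, 9, 12, 15].

χ(G) = 3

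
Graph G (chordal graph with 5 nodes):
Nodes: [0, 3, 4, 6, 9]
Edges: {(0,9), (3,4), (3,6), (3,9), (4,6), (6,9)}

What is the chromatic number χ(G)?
χ(G) = 3

Clique number ω(G) = 3 (lower bound: χ ≥ ω).
The clique on [3, 6, 9] has size 3, forcing χ ≥ 3, and the coloring below uses 3 colors, so χ(G) = 3.
A valid 3-coloring: color 1: [0, 6]; color 2: [4, 9]; color 3: [3].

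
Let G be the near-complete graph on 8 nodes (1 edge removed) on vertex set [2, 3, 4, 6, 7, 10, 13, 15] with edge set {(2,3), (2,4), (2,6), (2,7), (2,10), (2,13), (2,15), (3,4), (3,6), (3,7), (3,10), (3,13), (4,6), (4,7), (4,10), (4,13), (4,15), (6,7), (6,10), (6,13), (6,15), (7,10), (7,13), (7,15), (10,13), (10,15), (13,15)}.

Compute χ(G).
χ(G) = 7

Clique number ω(G) = 7 (lower bound: χ ≥ ω).
The clique on [2, 3, 4, 6, 7, 10, 13] has size 7, forcing χ ≥ 7, and the coloring below uses 7 colors, so χ(G) = 7.
A valid 7-coloring: color 1: [4]; color 2: [2]; color 3: [7]; color 4: [6]; color 5: [13]; color 6: [10]; color 7: [3, 15].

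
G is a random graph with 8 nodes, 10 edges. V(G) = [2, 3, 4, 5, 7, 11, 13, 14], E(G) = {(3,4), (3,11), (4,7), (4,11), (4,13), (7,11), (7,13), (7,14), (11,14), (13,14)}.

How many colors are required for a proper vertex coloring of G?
Clique number ω(G) = 3 (lower bound: χ ≥ ω).
The clique on [3, 4, 11] has size 3, forcing χ ≥ 3, and the coloring below uses 3 colors, so χ(G) = 3.
A valid 3-coloring: color 1: [2, 4, 5, 14]; color 2: [3, 7]; color 3: [11, 13].

χ(G) = 3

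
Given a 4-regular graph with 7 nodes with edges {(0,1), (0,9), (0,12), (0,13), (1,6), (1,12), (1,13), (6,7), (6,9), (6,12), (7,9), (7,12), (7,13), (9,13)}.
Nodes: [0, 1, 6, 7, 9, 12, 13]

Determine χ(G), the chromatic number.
χ(G) = 4

Clique number ω(G) = 3 (lower bound: χ ≥ ω).
Suppose a proper 3-coloring c exists. The clique [0, 1, 12] takes 3 distinct colors; by symmetry let c(0) = 1, c(1) = 2, c(12) = 3.
- Vertex 6: neighbors [1, 12] already have colors [2, 3] ⇒ c(6) = 1.
- Vertex 7: neighbors [6, 12] already have colors [1, 3] ⇒ c(7) = 2.
- Vertex 9: neighbors [0, 7] already have colors [1, 2] ⇒ c(9) = 3.
- Vertex 13: neighbors [0, 1, 9] already have colors [1, 2, 3] — all 3 colors blocked. Contradiction.
The forced assignments end in a contradiction, so G has no proper 3-coloring (χ ≥ 4).
The coloring below uses 4 colors, so χ(G) = 4.
A valid 4-coloring: color 1: [0, 7]; color 2: [9, 12]; color 3: [6, 13]; color 4: [1].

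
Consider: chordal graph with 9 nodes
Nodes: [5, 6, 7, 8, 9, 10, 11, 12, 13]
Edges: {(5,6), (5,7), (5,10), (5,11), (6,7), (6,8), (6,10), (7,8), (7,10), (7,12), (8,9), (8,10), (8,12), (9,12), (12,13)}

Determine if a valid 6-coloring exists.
Yes, G is 6-colorable

A valid 6-coloring: color 1: [5, 8, 13]; color 2: [7, 9, 11]; color 3: [10, 12]; color 4: [6].
(χ(G) = 4 ≤ 6.)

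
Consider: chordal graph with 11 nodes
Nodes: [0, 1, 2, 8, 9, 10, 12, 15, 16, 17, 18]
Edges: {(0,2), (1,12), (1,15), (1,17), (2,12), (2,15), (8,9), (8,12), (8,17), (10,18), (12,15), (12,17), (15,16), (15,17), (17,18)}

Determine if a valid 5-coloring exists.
Yes, G is 5-colorable

A valid 5-coloring: color 1: [0, 9, 12, 16, 18]; color 2: [2, 10, 17]; color 3: [8, 15]; color 4: [1].
(χ(G) = 4 ≤ 5.)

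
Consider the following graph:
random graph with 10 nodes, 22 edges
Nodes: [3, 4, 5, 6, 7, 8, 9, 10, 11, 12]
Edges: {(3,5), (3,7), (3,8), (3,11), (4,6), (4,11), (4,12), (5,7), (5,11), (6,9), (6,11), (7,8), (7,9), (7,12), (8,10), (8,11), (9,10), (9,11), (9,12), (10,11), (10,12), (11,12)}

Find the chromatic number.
χ(G) = 4

Clique number ω(G) = 4 (lower bound: χ ≥ ω).
The clique on [9, 10, 11, 12] has size 4, forcing χ ≥ 4, and the coloring below uses 4 colors, so χ(G) = 4.
A valid 4-coloring: color 1: [7, 11]; color 2: [4, 5, 8, 9]; color 3: [3, 6, 12]; color 4: [10].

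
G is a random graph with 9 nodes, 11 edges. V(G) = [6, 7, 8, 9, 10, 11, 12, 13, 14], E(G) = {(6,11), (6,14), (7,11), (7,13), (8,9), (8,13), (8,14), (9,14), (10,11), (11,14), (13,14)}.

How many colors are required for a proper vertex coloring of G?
Clique number ω(G) = 3 (lower bound: χ ≥ ω).
The clique on [8, 9, 14] has size 3, forcing χ ≥ 3, and the coloring below uses 3 colors, so χ(G) = 3.
A valid 3-coloring: color 1: [7, 10, 12, 14]; color 2: [8, 11]; color 3: [6, 9, 13].

χ(G) = 3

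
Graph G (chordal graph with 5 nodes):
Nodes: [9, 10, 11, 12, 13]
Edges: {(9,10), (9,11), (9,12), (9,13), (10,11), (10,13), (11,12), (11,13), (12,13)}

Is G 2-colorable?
The clique on vertices [9, 10, 11, 13] has size 4 > 2, so it alone needs 4 colors.

No, G is not 2-colorable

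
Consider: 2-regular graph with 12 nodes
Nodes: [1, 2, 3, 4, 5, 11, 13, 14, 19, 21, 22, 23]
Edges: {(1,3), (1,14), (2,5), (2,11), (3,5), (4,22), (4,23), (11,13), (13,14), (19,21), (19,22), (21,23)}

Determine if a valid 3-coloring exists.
A valid 3-coloring: color 1: [2, 3, 14, 22, 23]; color 2: [1, 4, 5, 13, 21]; color 3: [11, 19].
(χ(G) = 3 ≤ 3.)

Yes, G is 3-colorable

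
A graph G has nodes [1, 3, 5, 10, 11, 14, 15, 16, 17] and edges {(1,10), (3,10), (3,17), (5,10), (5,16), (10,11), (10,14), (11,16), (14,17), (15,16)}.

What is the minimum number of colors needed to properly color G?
Clique number ω(G) = 2 (lower bound: χ ≥ ω).
The graph is bipartite (no odd cycle), so 2 colors suffice: χ(G) = 2.
A valid 2-coloring: color 1: [10, 16, 17]; color 2: [1, 3, 5, 11, 14, 15].

χ(G) = 2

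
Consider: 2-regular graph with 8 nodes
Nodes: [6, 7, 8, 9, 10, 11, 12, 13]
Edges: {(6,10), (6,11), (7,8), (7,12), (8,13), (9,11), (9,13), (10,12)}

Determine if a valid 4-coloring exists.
Yes, G is 4-colorable

A valid 4-coloring: color 1: [7, 10, 11, 13]; color 2: [6, 8, 9, 12].
(χ(G) = 2 ≤ 4.)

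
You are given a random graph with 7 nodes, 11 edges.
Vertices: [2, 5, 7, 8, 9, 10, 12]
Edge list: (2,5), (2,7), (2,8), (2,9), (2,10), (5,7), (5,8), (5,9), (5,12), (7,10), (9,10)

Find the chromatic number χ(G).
χ(G) = 3

Clique number ω(G) = 3 (lower bound: χ ≥ ω).
The clique on [2, 9, 10] has size 3, forcing χ ≥ 3, and the coloring below uses 3 colors, so χ(G) = 3.
A valid 3-coloring: color 1: [2, 12]; color 2: [5, 10]; color 3: [7, 8, 9].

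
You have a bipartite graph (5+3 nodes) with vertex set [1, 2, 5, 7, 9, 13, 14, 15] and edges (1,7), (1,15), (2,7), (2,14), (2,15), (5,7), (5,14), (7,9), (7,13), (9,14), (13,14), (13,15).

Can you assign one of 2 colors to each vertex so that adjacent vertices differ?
A valid 2-coloring: color 1: [7, 14, 15]; color 2: [1, 2, 5, 9, 13].
(χ(G) = 2 ≤ 2.)

Yes, G is 2-colorable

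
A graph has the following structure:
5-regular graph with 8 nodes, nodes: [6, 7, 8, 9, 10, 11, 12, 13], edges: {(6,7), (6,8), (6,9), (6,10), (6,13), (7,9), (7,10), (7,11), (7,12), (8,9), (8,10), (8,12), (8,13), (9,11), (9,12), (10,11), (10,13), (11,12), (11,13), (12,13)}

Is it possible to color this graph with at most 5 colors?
Yes, G is 5-colorable

A valid 5-coloring: color 1: [6, 11]; color 2: [7, 8]; color 3: [10, 12]; color 4: [9, 13].
(χ(G) = 4 ≤ 5.)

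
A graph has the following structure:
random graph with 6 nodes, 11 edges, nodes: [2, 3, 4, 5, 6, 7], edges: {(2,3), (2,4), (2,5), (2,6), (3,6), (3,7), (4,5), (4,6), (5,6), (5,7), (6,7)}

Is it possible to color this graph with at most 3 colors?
The clique on vertices [2, 4, 5, 6] has size 4 > 3, so it alone needs 4 colors.

No, G is not 3-colorable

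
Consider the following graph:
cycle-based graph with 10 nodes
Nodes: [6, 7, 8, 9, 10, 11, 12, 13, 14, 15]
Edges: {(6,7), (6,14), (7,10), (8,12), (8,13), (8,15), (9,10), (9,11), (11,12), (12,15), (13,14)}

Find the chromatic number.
χ(G) = 3

Clique number ω(G) = 3 (lower bound: χ ≥ ω).
The clique on [8, 12, 15] has size 3, forcing χ ≥ 3, and the coloring below uses 3 colors, so χ(G) = 3.
A valid 3-coloring: color 1: [7, 9, 12, 14]; color 2: [6, 8, 10, 11]; color 3: [13, 15].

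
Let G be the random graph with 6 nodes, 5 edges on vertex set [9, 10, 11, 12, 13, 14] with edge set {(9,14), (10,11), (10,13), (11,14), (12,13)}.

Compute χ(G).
Clique number ω(G) = 2 (lower bound: χ ≥ ω).
The graph is bipartite (no odd cycle), so 2 colors suffice: χ(G) = 2.
A valid 2-coloring: color 1: [9, 11, 13]; color 2: [10, 12, 14].

χ(G) = 2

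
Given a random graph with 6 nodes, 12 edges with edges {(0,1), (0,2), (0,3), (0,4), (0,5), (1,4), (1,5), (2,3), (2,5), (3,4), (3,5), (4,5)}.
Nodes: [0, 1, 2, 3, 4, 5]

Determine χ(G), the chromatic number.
Clique number ω(G) = 4 (lower bound: χ ≥ ω).
The clique on [0, 1, 4, 5] has size 4, forcing χ ≥ 4, and the coloring below uses 4 colors, so χ(G) = 4.
A valid 4-coloring: color 1: [0]; color 2: [5]; color 3: [1, 3]; color 4: [2, 4].

χ(G) = 4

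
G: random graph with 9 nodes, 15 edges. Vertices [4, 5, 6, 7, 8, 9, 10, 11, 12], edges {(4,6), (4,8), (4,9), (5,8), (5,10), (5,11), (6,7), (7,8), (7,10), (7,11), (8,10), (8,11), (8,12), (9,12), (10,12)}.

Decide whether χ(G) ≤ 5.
A valid 5-coloring: color 1: [6, 8, 9]; color 2: [4, 10, 11]; color 3: [5, 7, 12].
(χ(G) = 3 ≤ 5.)

Yes, G is 5-colorable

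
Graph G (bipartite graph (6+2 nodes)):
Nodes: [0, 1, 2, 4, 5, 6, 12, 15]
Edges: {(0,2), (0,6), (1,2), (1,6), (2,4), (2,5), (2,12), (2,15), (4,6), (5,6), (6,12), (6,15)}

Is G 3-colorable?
Yes, G is 3-colorable

A valid 3-coloring: color 1: [2, 6]; color 2: [0, 1, 4, 5, 12, 15].
(χ(G) = 2 ≤ 3.)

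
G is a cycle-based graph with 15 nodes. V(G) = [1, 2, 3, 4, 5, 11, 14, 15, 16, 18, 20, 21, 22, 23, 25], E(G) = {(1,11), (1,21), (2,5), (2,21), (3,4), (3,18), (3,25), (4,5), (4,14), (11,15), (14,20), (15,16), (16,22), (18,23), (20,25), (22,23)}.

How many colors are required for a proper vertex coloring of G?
Clique number ω(G) = 2 (lower bound: χ ≥ ω).
Odd cycle [25, 20, 14, 4, 3] needs 3 colors (χ ≥ 3).
The coloring below uses 3 colors, so χ(G) = 3.
A valid 3-coloring: color 1: [3, 5, 11, 16, 20, 21, 23]; color 2: [1, 2, 4, 15, 18, 22, 25]; color 3: [14].

χ(G) = 3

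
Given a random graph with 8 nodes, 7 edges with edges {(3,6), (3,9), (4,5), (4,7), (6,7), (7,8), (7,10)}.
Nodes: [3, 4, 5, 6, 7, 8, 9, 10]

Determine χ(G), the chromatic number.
χ(G) = 2

Clique number ω(G) = 2 (lower bound: χ ≥ ω).
The graph is bipartite (no odd cycle), so 2 colors suffice: χ(G) = 2.
A valid 2-coloring: color 1: [3, 5, 7]; color 2: [4, 6, 8, 9, 10].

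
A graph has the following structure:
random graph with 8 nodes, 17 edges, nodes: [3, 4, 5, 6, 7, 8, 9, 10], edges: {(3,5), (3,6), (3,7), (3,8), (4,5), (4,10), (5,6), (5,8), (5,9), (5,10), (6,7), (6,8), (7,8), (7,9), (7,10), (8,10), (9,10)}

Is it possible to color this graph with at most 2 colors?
The clique on vertices [3, 5, 6, 8] has size 4 > 2, so it alone needs 4 colors.

No, G is not 2-colorable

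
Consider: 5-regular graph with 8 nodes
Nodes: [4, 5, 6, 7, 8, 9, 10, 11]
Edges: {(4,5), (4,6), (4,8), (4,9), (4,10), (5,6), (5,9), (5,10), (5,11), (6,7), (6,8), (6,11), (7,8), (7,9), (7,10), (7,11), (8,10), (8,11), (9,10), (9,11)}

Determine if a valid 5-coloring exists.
Yes, G is 5-colorable

A valid 5-coloring: color 1: [6, 9]; color 2: [5, 8]; color 3: [10, 11]; color 4: [4, 7].
(χ(G) = 4 ≤ 5.)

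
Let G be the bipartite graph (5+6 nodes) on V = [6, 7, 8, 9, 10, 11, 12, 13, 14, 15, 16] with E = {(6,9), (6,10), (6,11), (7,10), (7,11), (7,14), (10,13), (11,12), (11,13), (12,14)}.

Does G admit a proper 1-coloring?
No, G is not 1-colorable

Edge (6,9) forces its endpoints to differ, so 1 color is not enough.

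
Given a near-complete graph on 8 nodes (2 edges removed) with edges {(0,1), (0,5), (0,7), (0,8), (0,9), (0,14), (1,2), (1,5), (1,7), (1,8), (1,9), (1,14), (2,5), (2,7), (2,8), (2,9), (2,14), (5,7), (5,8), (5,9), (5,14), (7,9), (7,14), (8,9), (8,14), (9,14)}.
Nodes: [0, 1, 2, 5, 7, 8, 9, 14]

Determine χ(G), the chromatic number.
χ(G) = 6

Clique number ω(G) = 6 (lower bound: χ ≥ ω).
The clique on [0, 1, 5, 8, 9, 14] has size 6, forcing χ ≥ 6, and the coloring below uses 6 colors, so χ(G) = 6.
A valid 6-coloring: color 1: [5]; color 2: [9]; color 3: [1]; color 4: [14]; color 5: [0, 2]; color 6: [7, 8].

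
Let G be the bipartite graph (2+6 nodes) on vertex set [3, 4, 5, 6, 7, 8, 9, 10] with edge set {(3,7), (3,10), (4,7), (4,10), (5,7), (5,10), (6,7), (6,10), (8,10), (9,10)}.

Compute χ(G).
χ(G) = 2

Clique number ω(G) = 2 (lower bound: χ ≥ ω).
The graph is bipartite (no odd cycle), so 2 colors suffice: χ(G) = 2.
A valid 2-coloring: color 1: [7, 10]; color 2: [3, 4, 5, 6, 8, 9].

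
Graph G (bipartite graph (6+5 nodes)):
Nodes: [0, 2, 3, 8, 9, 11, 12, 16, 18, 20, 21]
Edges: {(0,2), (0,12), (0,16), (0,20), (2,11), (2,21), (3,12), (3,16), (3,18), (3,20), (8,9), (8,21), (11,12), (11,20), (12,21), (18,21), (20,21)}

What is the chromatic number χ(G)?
Clique number ω(G) = 2 (lower bound: χ ≥ ω).
The graph is bipartite (no odd cycle), so 2 colors suffice: χ(G) = 2.
A valid 2-coloring: color 1: [0, 3, 9, 11, 21]; color 2: [2, 8, 12, 16, 18, 20].

χ(G) = 2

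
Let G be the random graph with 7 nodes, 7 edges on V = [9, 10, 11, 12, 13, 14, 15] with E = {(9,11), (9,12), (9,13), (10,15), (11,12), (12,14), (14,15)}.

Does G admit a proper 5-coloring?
Yes, G is 5-colorable

A valid 5-coloring: color 1: [9, 10, 14]; color 2: [12, 13, 15]; color 3: [11].
(χ(G) = 3 ≤ 5.)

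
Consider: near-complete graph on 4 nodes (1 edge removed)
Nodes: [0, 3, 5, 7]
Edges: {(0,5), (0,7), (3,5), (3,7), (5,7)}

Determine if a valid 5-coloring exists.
Yes, G is 5-colorable

A valid 5-coloring: color 1: [5]; color 2: [7]; color 3: [0, 3].
(χ(G) = 3 ≤ 5.)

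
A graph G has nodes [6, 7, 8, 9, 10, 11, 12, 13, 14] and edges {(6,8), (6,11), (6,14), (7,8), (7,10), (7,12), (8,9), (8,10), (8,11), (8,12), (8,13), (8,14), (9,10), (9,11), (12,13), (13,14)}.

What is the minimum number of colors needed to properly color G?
Clique number ω(G) = 3 (lower bound: χ ≥ ω).
The clique on [6, 8, 11] has size 3, forcing χ ≥ 3, and the coloring below uses 3 colors, so χ(G) = 3.
A valid 3-coloring: color 1: [8]; color 2: [10, 11, 12, 14]; color 3: [6, 7, 9, 13].

χ(G) = 3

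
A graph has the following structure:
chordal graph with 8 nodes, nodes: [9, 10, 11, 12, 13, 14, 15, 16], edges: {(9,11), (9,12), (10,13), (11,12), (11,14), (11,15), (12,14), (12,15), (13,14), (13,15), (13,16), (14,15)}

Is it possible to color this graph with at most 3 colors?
The clique on vertices [11, 12, 14, 15] has size 4 > 3, so it alone needs 4 colors.

No, G is not 3-colorable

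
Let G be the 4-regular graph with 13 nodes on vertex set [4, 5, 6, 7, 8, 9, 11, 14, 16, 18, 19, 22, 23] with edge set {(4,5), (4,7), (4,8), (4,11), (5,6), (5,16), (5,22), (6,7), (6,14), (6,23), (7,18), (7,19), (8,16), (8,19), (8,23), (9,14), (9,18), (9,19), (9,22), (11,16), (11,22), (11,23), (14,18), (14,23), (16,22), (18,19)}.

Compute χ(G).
χ(G) = 4

Clique number ω(G) = 3 (lower bound: χ ≥ ω).
Suppose a proper 3-coloring c exists. The clique [5, 16, 22] takes 3 distinct colors; by symmetry let c(5) = 1, c(16) = 2, c(22) = 3.
- Vertex 11: neighbors [16, 22] already have colors [2, 3] ⇒ c(11) = 1.
- Vertex 6: neighbors [5] already have colors [1]; try each remaining color.
- Case c(6) = 2:
  - Vertex 23: neighbors [11, 6] already have colors [1, 2] ⇒ c(23) = 3.
  - Vertex 8: neighbors [16, 23] already have colors [2, 3] ⇒ c(8) = 1.
  - Vertex 14: neighbors [6, 23] already have colors [2, 3] ⇒ c(14) = 1.
  - Vertex 9: neighbors [14, 22] already have colors [1, 3] ⇒ c(9) = 2.
  - Vertex 18: neighbors [14, 9] already have colors [1, 2] ⇒ c(18) = 3.
  - Vertex 19: neighbors [8, 9, 18] already have colors [1, 2, 3] — all 3 colors blocked. Contradiction.
- Case c(6) = 3:
  - Vertex 23: neighbors [11, 6] already have colors [1, 3] ⇒ c(23) = 2.
  - Vertex 14: neighbors [23, 6] already have colors [2, 3] ⇒ c(14) = 1.
  - Vertex 9: neighbors [14, 22] already have colors [1, 3] ⇒ c(9) = 2.
  - Vertex 18: neighbors [14, 9] already have colors [1, 2] ⇒ c(18) = 3.
  - Vertex 19: neighbors [9, 18] already have colors [2, 3] ⇒ c(19) = 1.
  - Vertex 7: neighbors [19, 6] already have colors [1, 3] ⇒ c(7) = 2.
  - Vertex 4: neighbors [5, 7] already have colors [1, 2] ⇒ c(4) = 3.
  - Vertex 8: neighbors [19, 16, 4] already have colors [1, 2, 3] — all 3 colors blocked. Contradiction.
Every case ends in a contradiction, so G has no proper 3-coloring (χ ≥ 4).
The coloring below uses 4 colors, so χ(G) = 4.
A valid 4-coloring: color 1: [4, 14, 16, 19]; color 2: [6, 8, 18, 22]; color 3: [5, 7, 9, 23]; color 4: [11].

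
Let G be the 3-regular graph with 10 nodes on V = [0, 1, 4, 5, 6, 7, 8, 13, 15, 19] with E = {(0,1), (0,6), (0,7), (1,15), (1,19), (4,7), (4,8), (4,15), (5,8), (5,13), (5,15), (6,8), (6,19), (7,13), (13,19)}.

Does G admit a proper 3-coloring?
A valid 3-coloring: color 1: [6, 13, 15]; color 2: [0, 4, 5, 19]; color 3: [1, 7, 8].
(χ(G) = 3 ≤ 3.)

Yes, G is 3-colorable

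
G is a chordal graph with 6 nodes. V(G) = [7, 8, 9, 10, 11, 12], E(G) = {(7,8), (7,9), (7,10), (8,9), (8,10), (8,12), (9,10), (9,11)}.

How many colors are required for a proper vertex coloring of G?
χ(G) = 4

Clique number ω(G) = 4 (lower bound: χ ≥ ω).
The clique on [7, 8, 9, 10] has size 4, forcing χ ≥ 4, and the coloring below uses 4 colors, so χ(G) = 4.
A valid 4-coloring: color 1: [8, 11]; color 2: [9, 12]; color 3: [7]; color 4: [10].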